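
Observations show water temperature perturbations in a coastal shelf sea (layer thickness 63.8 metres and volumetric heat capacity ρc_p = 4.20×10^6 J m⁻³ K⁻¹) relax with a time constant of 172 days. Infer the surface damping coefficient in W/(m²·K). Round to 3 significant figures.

Areal heat capacity C = ρc_p × D = 4.20×10^6 × 63.8 = 2.68×10^8 J/(m^2 K).
τ = 172 days = 1.49×10^7 s.
λ = C / τ = 2.68×10^8 / 1.49×10^7 = 18.0 W/(m²·K).

18.0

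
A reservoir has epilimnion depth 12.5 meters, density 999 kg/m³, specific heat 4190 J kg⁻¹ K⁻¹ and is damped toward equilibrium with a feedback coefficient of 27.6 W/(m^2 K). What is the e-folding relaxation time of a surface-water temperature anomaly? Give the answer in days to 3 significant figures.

21.9 days

Areal heat capacity C = ρ c_p D = 999 × 4190 × 12.5 = 5.23×10^7 J m⁻² K⁻¹.
Relaxation time τ = C / λ = 5.23×10^7 / 27.6 = 1.90×10^6 s.
In days: 1.90×10^6 s / (86400 s/day) = 21.9 days.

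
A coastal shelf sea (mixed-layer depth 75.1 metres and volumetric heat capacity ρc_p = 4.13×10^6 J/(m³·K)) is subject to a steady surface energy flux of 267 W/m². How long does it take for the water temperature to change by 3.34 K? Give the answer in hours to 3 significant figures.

1080 hours

Areal heat capacity C = ρc_p × D = 4.13×10^6 × 75.1 = 3.10×10^8 J m⁻² K⁻¹.
Time required: Δt = C ΔT / F = 3.10×10^8 × 3.34 / 267 = 3.88×10^6 s.
In hours: 3.88×10^6 s / (3600 s/hour) = 1080 hours.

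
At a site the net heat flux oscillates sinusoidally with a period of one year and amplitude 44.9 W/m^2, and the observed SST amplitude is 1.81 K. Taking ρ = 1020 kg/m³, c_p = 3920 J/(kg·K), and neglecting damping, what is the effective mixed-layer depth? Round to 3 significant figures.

31.1 m

ω = 2π / 3.15×10^7 s = 1.99×10^-7 s⁻¹.
Required C = F₀ / (A ω) = 44.9 / (1.81 × 1.99×10^-7) = 1.25×10^8 J/(m²·K).
D = C / (ρ c_p) = 1.25×10^8 / (1020 × 3920) = 31.1 m.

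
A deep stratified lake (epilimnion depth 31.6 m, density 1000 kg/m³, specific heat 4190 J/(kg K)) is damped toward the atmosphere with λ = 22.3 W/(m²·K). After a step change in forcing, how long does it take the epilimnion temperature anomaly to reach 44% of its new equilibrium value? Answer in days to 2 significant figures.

40 days

Areal heat capacity C = ρ c_p D = 1000 × 4190 × 31.6 = 1.32×10^8 J/(m^2 K).
τ = C / λ = 1.32×10^8 / 22.3 = 5.94×10^6 s.
Fraction reached: 1 − e^(−t/τ) = 0.44 ⇒ t = −τ ln(1 − 0.44) = τ × 0.580.
t = 3.44×10^6 s = 39.8 days.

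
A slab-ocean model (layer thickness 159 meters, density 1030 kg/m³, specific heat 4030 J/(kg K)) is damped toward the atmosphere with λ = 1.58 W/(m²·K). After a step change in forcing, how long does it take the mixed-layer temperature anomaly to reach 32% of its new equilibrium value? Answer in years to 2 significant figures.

5.1 years

Areal heat capacity C = ρ c_p D = 1030 × 4030 × 159 = 6.60×10^8 J m⁻² K⁻¹.
τ = C / λ = 6.60×10^8 / 1.58 = 4.18×10^8 s.
Fraction reached: 1 − e^(−t/τ) = 0.32 ⇒ t = −τ ln(1 − 0.32) = τ × 0.386.
t = 1.61×10^8 s = 5.10 years.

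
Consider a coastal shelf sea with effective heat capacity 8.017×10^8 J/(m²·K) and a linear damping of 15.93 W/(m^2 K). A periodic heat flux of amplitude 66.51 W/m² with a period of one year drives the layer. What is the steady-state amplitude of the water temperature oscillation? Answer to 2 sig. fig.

Areal heat capacity C = 8.017×10^8 J/(m²·K) (given).
Angular frequency ω = 2π / T = 2π / 3.15×10^7 s = 1.99×10^-7 s⁻¹.
√((Cω)² + λ²) = √((160)² + 15.93²) = 161 W/(m²·K).
Amplitude A = F₀ / √((Cω)²+λ²) = 66.51 / 161 = 0.414 K.

0.41 K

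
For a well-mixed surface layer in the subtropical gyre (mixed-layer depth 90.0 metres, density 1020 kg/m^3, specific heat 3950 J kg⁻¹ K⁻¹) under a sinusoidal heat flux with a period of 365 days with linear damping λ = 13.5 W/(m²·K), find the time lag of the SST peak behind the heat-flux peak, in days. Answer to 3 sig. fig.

80.5 days

Areal heat capacity C = ρ c_p D = 1020 × 3950 × 90.0 = 3.63×10^8 J/(m^2 K).
ω = 2π / 3.15×10^7 s = 1.99×10^-7 s⁻¹.
Phase lag φ = arctan(Cω/λ) = arctan(72.2/13.5) = 1.39 rad.
Time lag = φ / ω = 1.39 / 1.99×10^-7 = 6.96×10^6 s = 80.5 days.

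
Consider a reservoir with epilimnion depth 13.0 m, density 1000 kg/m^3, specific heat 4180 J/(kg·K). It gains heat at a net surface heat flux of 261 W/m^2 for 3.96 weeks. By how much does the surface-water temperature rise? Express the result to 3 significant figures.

11.5 K

Areal heat capacity C = ρ c_p D = 1000 × 4180 × 13.0 = 5.43×10^7 J m⁻² K⁻¹.
Net heat input Q = F Δt = 261 × (3.96 weeks × 6.048×10^5 s/week) = 6.25×10^8 J/m².
ΔT = Q / C = 6.25×10^8 / 5.43×10^7 = 11.5 K.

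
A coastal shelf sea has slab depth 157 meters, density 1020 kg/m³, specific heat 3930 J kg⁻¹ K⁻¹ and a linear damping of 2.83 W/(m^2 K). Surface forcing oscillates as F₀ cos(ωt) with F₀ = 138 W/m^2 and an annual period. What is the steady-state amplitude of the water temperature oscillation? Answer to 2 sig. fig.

Areal heat capacity C = ρ c_p D = 1020 × 3930 × 157 = 6.29×10^8 J/(m²·K).
Angular frequency ω = 2π / T = 2π / 3.15×10^7 s = 1.99×10^-7 s⁻¹.
√((Cω)² + λ²) = √((125)² + 2.83²) = 125 W/(m²·K).
Amplitude A = F₀ / √((Cω)²+λ²) = 138 / 125 = 1.10 K.

1.1 K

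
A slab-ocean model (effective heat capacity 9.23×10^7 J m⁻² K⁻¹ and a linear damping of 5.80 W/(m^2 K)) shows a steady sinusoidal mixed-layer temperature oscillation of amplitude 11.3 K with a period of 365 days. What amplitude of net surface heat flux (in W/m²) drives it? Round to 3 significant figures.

Areal heat capacity C = 9.23×10^7 J m⁻² K⁻¹ (given).
ω = 2π / 3.15×10^7 s = 1.99×10^-7 s⁻¹.
√((Cω)² + λ²) = √((18.4)² + 5.80²) = 19.3 W/(m²·K).
F₀ = A × √((Cω)²+λ²) = 11.3 × 19.3 = 218 W/m².

218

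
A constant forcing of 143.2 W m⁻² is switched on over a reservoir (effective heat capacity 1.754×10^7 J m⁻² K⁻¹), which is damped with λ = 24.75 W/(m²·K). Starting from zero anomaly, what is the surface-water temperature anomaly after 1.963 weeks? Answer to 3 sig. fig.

Areal heat capacity C = 1.754×10^7 J m⁻² K⁻¹ (given).
τ = C / λ = 1.75×10^7 / 24.75 = 7.09×10^5 s.
Equilibrium anomaly ΔT_eq = F / λ = 143.2 / 24.75 = 5.79 K.
t = 1.963 weeks = 1.19×10^6 s, so t/τ = 1.68.
ΔT(t) = ΔT_eq (1 − e^(−t/τ)) = 5.79 × (1 − e^−1.68) = 4.70 K.

4.70 K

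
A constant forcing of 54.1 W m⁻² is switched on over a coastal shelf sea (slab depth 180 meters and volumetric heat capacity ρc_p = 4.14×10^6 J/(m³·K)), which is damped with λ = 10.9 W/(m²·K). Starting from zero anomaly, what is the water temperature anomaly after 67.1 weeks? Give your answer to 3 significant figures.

2.22 K

Areal heat capacity C = ρc_p × D = 4.14×10^6 × 180 = 7.45×10^8 J/(m^2 K).
τ = C / λ = 7.45×10^8 / 10.9 = 6.84×10^7 s.
Equilibrium anomaly ΔT_eq = F / λ = 54.1 / 10.9 = 4.96 K.
t = 67.1 weeks = 4.06×10^7 s, so t/τ = 0.594.
ΔT(t) = ΔT_eq (1 − e^(−t/τ)) = 4.96 × (1 − e^−0.594) = 2.22 K.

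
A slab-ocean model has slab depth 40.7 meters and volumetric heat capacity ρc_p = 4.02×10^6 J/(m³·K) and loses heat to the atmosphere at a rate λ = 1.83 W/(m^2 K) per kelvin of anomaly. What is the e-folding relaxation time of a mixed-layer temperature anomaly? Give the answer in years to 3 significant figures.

2.83 years

Areal heat capacity C = ρc_p × D = 4.02×10^6 × 40.7 = 1.64×10^8 J m⁻² K⁻¹.
Relaxation time τ = C / λ = 1.64×10^8 / 1.83 = 8.94×10^7 s.
In years: 8.94×10^7 s / (3.156×10^7 s/year) = 2.83 years.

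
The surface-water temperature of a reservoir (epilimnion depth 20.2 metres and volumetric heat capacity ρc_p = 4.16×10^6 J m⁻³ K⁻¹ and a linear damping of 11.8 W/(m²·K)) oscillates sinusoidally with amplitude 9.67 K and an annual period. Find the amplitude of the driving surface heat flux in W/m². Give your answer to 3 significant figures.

Areal heat capacity C = ρc_p × D = 4.16×10^6 × 20.2 = 8.40×10^7 J m⁻² K⁻¹.
ω = 2π / 3.15×10^7 s = 1.99×10^-7 s⁻¹.
√((Cω)² + λ²) = √((16.7)² + 11.8²) = 20.5 W/(m²·K).
F₀ = A × √((Cω)²+λ²) = 9.67 × 20.5 = 198 W/m².

198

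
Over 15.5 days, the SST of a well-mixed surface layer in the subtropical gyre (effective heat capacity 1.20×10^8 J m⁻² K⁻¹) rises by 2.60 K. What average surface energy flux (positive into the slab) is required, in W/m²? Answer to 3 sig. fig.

Areal heat capacity C = 1.20×10^8 J m⁻² K⁻¹ (given).
Required heat per unit area: Q = C ΔT = 1.20×10^8 × 2.60 = 3.12×10^8 J/m².
Flux F = Q / Δt = 3.12×10^8 / 1.34×10^6 s = 233 W/m².

233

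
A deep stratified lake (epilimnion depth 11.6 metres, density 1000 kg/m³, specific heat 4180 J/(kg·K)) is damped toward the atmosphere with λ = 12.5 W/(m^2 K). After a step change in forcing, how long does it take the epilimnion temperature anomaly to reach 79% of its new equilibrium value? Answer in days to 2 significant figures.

Areal heat capacity C = ρ c_p D = 1000 × 4180 × 11.6 = 4.85×10^7 J m⁻² K⁻¹.
τ = C / λ = 4.85×10^7 / 12.5 = 3.88×10^6 s.
Fraction reached: 1 − e^(−t/τ) = 0.79 ⇒ t = −τ ln(1 − 0.79) = τ × 1.56.
t = 6.05×10^6 s = 70.1 days.

70 days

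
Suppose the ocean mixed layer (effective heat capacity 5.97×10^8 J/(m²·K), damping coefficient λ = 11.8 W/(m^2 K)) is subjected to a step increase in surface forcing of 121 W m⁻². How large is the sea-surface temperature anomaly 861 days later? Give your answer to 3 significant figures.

Areal heat capacity C = 5.97×10^8 J/(m²·K) (given).
τ = C / λ = 5.97×10^8 / 11.8 = 5.06×10^7 s.
Equilibrium anomaly ΔT_eq = F / λ = 121 / 11.8 = 10.3 K.
t = 861 days = 7.44×10^7 s, so t/τ = 1.47.
ΔT(t) = ΔT_eq (1 − e^(−t/τ)) = 10.3 × (1 − e^−1.47) = 7.90 K.

7.90 K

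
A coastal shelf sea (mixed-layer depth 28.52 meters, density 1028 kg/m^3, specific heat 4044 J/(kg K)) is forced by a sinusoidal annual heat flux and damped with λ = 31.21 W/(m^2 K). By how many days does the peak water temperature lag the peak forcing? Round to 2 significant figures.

Areal heat capacity C = ρ c_p D = 1028 × 4044 × 28.52 = 1.19×10^8 J m⁻² K⁻¹.
ω = 2π / 3.15×10^7 s = 1.99×10^-7 s⁻¹.
Phase lag φ = arctan(Cω/λ) = arctan(23.6/31.21) = 0.648 rad.
Time lag = φ / ω = 0.648 / 1.99×10^-7 = 3.25×10^6 s = 37.6 days.

38 days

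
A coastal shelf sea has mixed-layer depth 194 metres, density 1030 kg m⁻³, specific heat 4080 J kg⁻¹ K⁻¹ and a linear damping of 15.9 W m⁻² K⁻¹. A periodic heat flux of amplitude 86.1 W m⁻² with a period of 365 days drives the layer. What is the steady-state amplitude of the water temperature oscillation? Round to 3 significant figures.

Areal heat capacity C = ρ c_p D = 1030 × 4080 × 194 = 8.15×10^8 J m⁻² K⁻¹.
Angular frequency ω = 2π / T = 2π / 3.15×10^7 s = 1.99×10^-7 s⁻¹.
√((Cω)² + λ²) = √((162)² + 15.9²) = 163 W/(m²·K).
Amplitude A = F₀ / √((Cω)²+λ²) = 86.1 / 163 = 0.528 K.

0.528 K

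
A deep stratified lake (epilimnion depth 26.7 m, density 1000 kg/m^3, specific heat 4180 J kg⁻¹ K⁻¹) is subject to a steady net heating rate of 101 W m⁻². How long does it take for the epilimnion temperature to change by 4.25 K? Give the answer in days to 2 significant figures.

Areal heat capacity C = ρ c_p D = 1000 × 4180 × 26.7 = 1.12×10^8 J/(m²·K).
Time required: Δt = C ΔT / F = 1.12×10^8 × 4.25 / 101 = 4.70×10^6 s.
In days: 4.70×10^6 s / (86400 s/day) = 54.4 days.

54 days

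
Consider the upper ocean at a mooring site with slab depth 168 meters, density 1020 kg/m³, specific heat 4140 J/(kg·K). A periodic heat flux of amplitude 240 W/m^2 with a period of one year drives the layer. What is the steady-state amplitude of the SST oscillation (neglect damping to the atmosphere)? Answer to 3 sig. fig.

1.70 K

Areal heat capacity C = ρ c_p D = 1020 × 4140 × 168 = 7.09×10^8 J m⁻² K⁻¹.
Angular frequency ω = 2π / T = 2π / 3.15×10^7 s = 1.99×10^-7 s⁻¹.
Cω = 7.09×10^8 × 1.99×10^-7 = 141 W/(m²·K).
Amplitude A = F₀ / (Cω) = 240 / 141 = 1.70 K.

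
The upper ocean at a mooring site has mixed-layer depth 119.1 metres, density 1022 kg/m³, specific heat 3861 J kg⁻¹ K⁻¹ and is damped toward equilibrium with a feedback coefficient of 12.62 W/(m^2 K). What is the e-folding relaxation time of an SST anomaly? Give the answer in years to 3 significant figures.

Areal heat capacity C = ρ c_p D = 1022 × 3861 × 119.1 = 4.70×10^8 J m⁻² K⁻¹.
Relaxation time τ = C / λ = 4.70×10^8 / 12.62 = 3.72×10^7 s.
In years: 3.72×10^7 s / (3.156×10^7 s/year) = 1.18 years.

1.18 years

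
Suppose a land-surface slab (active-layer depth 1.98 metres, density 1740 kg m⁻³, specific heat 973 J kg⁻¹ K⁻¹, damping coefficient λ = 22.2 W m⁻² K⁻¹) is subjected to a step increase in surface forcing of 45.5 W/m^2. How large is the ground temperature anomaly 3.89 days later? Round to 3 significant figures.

Areal heat capacity C = ρ c_p D = 1740 × 973 × 1.98 = 3.35×10^6 J/(m^2 K).
τ = C / λ = 3.35×10^6 / 22.2 = 1.51×10^5 s.
Equilibrium anomaly ΔT_eq = F / λ = 45.5 / 22.2 = 2.05 K.
t = 3.89 days = 3.36×10^5 s, so t/τ = 2.23.
ΔT(t) = ΔT_eq (1 − e^(−t/τ)) = 2.05 × (1 − e^−2.23) = 1.83 K.

1.83 K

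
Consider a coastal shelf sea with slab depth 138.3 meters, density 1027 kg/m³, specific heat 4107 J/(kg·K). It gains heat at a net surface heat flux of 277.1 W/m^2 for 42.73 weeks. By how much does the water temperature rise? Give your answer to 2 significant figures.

Areal heat capacity C = ρ c_p D = 1027 × 4107 × 138.3 = 5.83×10^8 J m⁻² K⁻¹.
Net heat input Q = F Δt = 277.1 × (42.73 weeks × 6.048×10^5 s/week) = 7.16×10^9 J/m².
ΔT = Q / C = 7.16×10^9 / 5.83×10^8 = 12.3 K.

12 K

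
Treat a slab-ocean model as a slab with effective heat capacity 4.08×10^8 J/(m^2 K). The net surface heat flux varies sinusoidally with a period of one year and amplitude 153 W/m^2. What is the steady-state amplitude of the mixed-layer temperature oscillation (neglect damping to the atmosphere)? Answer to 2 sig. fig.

Areal heat capacity C = 4.08×10^8 J/(m^2 K) (given).
Angular frequency ω = 2π / T = 2π / 3.15×10^7 s = 1.99×10^-7 s⁻¹.
Cω = 4.08×10^8 × 1.99×10^-7 = 81.3 W/(m²·K).
Amplitude A = F₀ / (Cω) = 153 / 81.3 = 1.88 K.

1.9 K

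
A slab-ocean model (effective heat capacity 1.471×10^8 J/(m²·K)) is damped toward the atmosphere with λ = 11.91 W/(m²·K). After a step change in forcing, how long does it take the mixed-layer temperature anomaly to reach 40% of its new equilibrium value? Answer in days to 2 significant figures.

Areal heat capacity C = 1.471×10^8 J/(m²·K) (given).
τ = C / λ = 1.47×10^8 / 11.91 = 1.24×10^7 s.
Fraction reached: 1 − e^(−t/τ) = 0.40 ⇒ t = −τ ln(1 − 0.40) = τ × 0.511.
t = 6.31×10^6 s = 73.0 days.

73 days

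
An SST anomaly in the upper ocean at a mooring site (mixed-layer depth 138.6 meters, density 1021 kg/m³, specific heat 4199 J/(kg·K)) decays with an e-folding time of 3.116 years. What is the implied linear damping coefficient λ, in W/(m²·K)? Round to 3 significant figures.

Areal heat capacity C = ρ c_p D = 1021 × 4199 × 138.6 = 5.94×10^8 J/(m^2 K).
τ = 3.116 years = 9.83×10^7 s.
λ = C / τ = 5.94×10^8 / 9.83×10^7 = 6.04 W/(m²·K).

6.04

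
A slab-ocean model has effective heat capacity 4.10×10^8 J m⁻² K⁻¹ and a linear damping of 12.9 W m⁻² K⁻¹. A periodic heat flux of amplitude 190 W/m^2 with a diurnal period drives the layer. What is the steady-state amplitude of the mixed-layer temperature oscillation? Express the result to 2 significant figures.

Areal heat capacity C = 4.10×10^8 J m⁻² K⁻¹ (given).
Angular frequency ω = 2π / T = 2π / 86400 s = 7.27×10^-5 s⁻¹.
√((Cω)² + λ²) = √((29800)² + 12.9²) = 29800 W/(m²·K).
Amplitude A = F₀ / √((Cω)²+λ²) = 190 / 29800 = 0.00637 K.

0.0064 K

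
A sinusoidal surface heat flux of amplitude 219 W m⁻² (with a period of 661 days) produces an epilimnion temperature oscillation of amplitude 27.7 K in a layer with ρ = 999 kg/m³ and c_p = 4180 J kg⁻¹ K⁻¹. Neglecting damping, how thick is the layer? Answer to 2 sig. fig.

17 m

ω = 2π / 5.71×10^7 s = 1.10×10^-7 s⁻¹.
Required C = F₀ / (A ω) = 219 / (27.7 × 1.10×10^-7) = 7.19×10^7 J/(m²·K).
D = C / (ρ c_p) = 7.19×10^7 / (999 × 4180) = 17.2 m.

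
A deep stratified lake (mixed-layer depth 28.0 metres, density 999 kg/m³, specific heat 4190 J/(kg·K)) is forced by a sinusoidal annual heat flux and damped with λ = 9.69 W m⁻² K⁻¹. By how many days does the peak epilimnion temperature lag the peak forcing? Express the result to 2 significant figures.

68 days

Areal heat capacity C = ρ c_p D = 999 × 4190 × 28.0 = 1.17×10^8 J/(m^2 K).
ω = 2π / 3.15×10^7 s = 1.99×10^-7 s⁻¹.
Phase lag φ = arctan(Cω/λ) = arctan(23.4/9.69) = 1.18 rad.
Time lag = φ / ω = 1.18 / 1.99×10^-7 = 5.91×10^6 s = 68.4 days.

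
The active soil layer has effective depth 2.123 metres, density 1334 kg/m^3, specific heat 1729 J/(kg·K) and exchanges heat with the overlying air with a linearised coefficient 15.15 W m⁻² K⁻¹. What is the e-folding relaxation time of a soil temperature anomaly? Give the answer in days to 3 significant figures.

3.74 days

Areal heat capacity C = ρ c_p D = 1334 × 1729 × 2.123 = 4.90×10^6 J m⁻² K⁻¹.
Relaxation time τ = C / λ = 4.90×10^6 / 15.15 = 3.23×10^5 s.
In days: 3.23×10^5 s / (86400 s/day) = 3.74 days.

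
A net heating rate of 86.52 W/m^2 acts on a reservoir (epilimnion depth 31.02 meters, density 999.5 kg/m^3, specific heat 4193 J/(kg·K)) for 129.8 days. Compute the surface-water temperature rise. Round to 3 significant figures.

7.46 K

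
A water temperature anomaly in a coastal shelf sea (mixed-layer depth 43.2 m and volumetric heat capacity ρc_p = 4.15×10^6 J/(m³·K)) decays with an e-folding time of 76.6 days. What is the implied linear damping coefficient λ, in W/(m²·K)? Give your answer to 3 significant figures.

27.1

Areal heat capacity C = ρc_p × D = 4.15×10^6 × 43.2 = 1.79×10^8 J/(m²·K).
τ = 76.6 days = 6.62×10^6 s.
λ = C / τ = 1.79×10^8 / 6.62×10^6 = 27.1 W/(m²·K).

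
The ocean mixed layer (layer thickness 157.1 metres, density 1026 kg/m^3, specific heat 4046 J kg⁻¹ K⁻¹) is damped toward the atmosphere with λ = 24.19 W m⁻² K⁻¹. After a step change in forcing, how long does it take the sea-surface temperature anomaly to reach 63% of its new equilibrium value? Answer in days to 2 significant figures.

310 days

Areal heat capacity C = ρ c_p D = 1026 × 4046 × 157.1 = 6.52×10^8 J/(m^2 K).
τ = C / λ = 6.52×10^8 / 24.19 = 2.70×10^7 s.
Fraction reached: 1 − e^(−t/τ) = 0.63 ⇒ t = −τ ln(1 − 0.63) = τ × 0.994.
t = 2.68×10^7 s = 310 days.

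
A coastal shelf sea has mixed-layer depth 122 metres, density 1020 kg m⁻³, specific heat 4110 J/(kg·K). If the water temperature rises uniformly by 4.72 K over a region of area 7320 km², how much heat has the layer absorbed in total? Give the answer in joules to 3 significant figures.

Areal heat capacity C = ρ c_p D = 1020 × 4110 × 122 = 5.11×10^8 J m⁻² K⁻¹.
Heat per unit area: q = C ΔT = 5.11×10^8 × 4.72 = 2.41×10^9 J/m².
Total heat: Q = q × A = 2.41×10^9 × (7320 × 10⁶ m²) = 1.77×10^19 J.

1.77×10^19 J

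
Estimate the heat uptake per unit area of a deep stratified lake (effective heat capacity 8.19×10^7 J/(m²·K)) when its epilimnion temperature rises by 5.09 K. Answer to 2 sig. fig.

Areal heat capacity C = 8.19×10^7 J/(m²·K) (given).
ΔQ = C ΔT = 8.19×10^7 × 5.09 = 4.17×10^8 J/m².

4.2×10^8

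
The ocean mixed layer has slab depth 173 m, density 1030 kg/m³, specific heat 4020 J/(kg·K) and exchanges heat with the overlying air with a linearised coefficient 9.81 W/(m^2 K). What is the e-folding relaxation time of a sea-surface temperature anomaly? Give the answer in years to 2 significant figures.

2.3 years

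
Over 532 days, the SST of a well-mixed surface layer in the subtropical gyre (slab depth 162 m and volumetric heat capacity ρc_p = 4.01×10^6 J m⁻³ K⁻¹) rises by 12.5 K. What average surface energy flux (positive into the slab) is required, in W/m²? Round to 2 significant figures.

Areal heat capacity C = ρc_p × D = 4.01×10^6 × 162 = 6.50×10^8 J/(m²·K).
Required heat per unit area: Q = C ΔT = 6.50×10^8 × 12.5 = 8.12×10^9 J/m².
Flux F = Q / Δt = 8.12×10^9 / 4.60×10^7 s = 177 W/m².

180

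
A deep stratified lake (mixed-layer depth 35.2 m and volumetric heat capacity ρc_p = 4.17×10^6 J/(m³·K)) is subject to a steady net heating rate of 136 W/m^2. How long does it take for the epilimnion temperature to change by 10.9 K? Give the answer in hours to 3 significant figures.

Areal heat capacity C = ρc_p × D = 4.17×10^6 × 35.2 = 1.47×10^8 J/(m²·K).
Time required: Δt = C ΔT / F = 1.47×10^8 × 10.9 / 136 = 1.18×10^7 s.
In hours: 1.18×10^7 s / (3600 s/hour) = 3270 hours.

3270 hours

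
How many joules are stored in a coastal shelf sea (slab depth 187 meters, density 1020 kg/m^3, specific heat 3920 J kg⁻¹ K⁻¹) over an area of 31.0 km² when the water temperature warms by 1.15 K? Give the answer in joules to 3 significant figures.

2.67×10^16 J

Areal heat capacity C = ρ c_p D = 1020 × 3920 × 187 = 7.48×10^8 J/(m^2 K).
Heat per unit area: q = C ΔT = 7.48×10^8 × 1.15 = 8.60×10^8 J/m².
Total heat: Q = q × A = 8.60×10^8 × (31.0 × 10⁶ m²) = 2.67×10^16 J.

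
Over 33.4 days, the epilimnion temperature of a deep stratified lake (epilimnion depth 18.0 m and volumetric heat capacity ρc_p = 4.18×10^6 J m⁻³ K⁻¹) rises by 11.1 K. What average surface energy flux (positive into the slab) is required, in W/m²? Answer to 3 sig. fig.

289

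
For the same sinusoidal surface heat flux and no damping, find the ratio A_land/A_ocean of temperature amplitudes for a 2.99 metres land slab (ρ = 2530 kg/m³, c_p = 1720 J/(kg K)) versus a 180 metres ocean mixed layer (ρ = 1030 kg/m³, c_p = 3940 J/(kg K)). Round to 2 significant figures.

C_ocean = 1030 × 3940 × 180 = 7.30×10^8 J/(m²·K).
C_land = 2530 × 1720 × 2.99 = 1.30×10^7 J/(m²·K).
Undamped amplitude ∝ 1/C, so A_land/A_ocean = C_ocean/C_land = 56.1.

56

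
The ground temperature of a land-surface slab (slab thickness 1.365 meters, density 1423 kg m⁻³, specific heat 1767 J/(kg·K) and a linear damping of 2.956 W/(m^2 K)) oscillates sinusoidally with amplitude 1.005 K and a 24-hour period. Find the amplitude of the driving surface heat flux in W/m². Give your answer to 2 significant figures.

Areal heat capacity C = ρ c_p D = 1423 × 1767 × 1.365 = 3.43×10^6 J m⁻² K⁻¹.
ω = 2π / 86400 s = 7.27×10^-5 s⁻¹.
√((Cω)² + λ²) = √((250)² + 2.956²) = 250 W/(m²·K).
F₀ = A × √((Cω)²+λ²) = 1.005 × 250 = 251 W/m².

250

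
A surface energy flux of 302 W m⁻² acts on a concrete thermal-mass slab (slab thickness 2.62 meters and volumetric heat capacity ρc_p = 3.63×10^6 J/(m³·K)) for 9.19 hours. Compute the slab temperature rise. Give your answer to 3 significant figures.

1.05 K

Areal heat capacity C = ρc_p × D = 3.63×10^6 × 2.62 = 9.51×10^6 J/(m^2 K).
Net heat input Q = F Δt = 302 × (9.19 hours × 3600 s/hour) = 9.99×10^6 J/m².
ΔT = Q / C = 9.99×10^6 / 9.51×10^6 = 1.05 K.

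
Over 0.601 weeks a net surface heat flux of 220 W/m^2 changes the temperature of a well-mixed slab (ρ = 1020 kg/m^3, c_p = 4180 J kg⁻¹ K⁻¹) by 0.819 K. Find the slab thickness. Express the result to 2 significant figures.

Heat input Q = F Δt = 220 × 3.63×10^5 s = 8.00×10^7 J/m².
Required areal heat capacity C = Q / ΔT = 9.76×10^7 J/(m²·K).
Depth D = C / (ρ c_p) = 9.76×10^7 / (1020 × 4180) = 22.9 m.

23 m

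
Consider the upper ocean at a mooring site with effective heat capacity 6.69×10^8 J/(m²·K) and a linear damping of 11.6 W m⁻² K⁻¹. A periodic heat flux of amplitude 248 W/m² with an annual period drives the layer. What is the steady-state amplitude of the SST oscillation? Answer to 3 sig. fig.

Areal heat capacity C = 6.69×10^8 J/(m²·K) (given).
Angular frequency ω = 2π / T = 2π / 3.15×10^7 s = 1.99×10^-7 s⁻¹.
√((Cω)² + λ²) = √((133)² + 11.6²) = 134 W/(m²·K).
Amplitude A = F₀ / √((Cω)²+λ²) = 248 / 134 = 1.85 K.

1.85 K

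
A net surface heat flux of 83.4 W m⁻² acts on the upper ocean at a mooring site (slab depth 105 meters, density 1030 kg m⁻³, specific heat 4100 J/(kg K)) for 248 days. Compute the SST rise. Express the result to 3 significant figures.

4.03 K

Areal heat capacity C = ρ c_p D = 1030 × 4100 × 105 = 4.43×10^8 J/(m^2 K).
Net heat input Q = F Δt = 83.4 × (248 days × 86400 s/day) = 1.79×10^9 J/m².
ΔT = Q / C = 1.79×10^9 / 4.43×10^8 = 4.03 K.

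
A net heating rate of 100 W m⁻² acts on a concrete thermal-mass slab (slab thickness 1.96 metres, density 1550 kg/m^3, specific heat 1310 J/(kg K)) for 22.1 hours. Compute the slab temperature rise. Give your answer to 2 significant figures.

2.0 K

Areal heat capacity C = ρ c_p D = 1550 × 1310 × 1.96 = 3.98×10^6 J/(m^2 K).
Net heat input Q = F Δt = 100 × (22.1 hours × 3600 s/hour) = 7.96×10^6 J/m².
ΔT = Q / C = 7.96×10^6 / 3.98×10^6 = 2.00 K.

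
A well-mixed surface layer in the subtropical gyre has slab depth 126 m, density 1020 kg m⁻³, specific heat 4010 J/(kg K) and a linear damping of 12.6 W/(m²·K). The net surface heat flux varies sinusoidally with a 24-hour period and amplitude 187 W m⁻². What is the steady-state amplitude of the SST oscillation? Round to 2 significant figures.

0.0050 K

Areal heat capacity C = ρ c_p D = 1020 × 4010 × 126 = 5.15×10^8 J m⁻² K⁻¹.
Angular frequency ω = 2π / T = 2π / 86400 s = 7.27×10^-5 s⁻¹.
√((Cω)² + λ²) = √((37500)² + 12.6²) = 37500 W/(m²·K).
Amplitude A = F₀ / √((Cω)²+λ²) = 187 / 37500 = 0.00499 K.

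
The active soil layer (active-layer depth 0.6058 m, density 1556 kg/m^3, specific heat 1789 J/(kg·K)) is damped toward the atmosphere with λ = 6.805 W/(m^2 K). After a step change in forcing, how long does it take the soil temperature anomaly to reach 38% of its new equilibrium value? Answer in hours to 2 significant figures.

33 hours

Areal heat capacity C = ρ c_p D = 1556 × 1789 × 0.6058 = 1.69×10^6 J/(m^2 K).
τ = C / λ = 1.69×10^6 / 6.805 = 2.48×10^5 s.
Fraction reached: 1 − e^(−t/τ) = 0.38 ⇒ t = −τ ln(1 − 0.38) = τ × 0.478.
t = 1.18×10^5 s = 32.9 hours.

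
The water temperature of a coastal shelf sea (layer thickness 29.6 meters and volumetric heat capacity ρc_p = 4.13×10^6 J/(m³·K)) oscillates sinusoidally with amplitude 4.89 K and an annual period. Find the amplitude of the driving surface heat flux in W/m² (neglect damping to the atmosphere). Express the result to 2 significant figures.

120

Areal heat capacity C = ρc_p × D = 4.13×10^6 × 29.6 = 1.22×10^8 J m⁻² K⁻¹.
ω = 2π / 3.15×10^7 s = 1.99×10^-7 s⁻¹.
Cω = 1.22×10^8 × 1.99×10^-7 = 24.4 W/(m²·K).
F₀ = A × Cω = 4.89 × 24.4 = 119 W/m².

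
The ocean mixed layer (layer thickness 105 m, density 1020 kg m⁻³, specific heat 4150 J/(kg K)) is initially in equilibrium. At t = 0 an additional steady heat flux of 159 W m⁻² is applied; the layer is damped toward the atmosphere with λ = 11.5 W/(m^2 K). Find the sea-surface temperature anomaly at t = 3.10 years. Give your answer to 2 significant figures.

Areal heat capacity C = ρ c_p D = 1020 × 4150 × 105 = 4.44×10^8 J m⁻² K⁻¹.
τ = C / λ = 4.44×10^8 / 11.5 = 3.86×10^7 s.
Equilibrium anomaly ΔT_eq = F / λ = 159 / 11.5 = 13.8 K.
t = 3.10 years = 9.78×10^7 s, so t/τ = 2.53.
ΔT(t) = ΔT_eq (1 − e^(−t/τ)) = 13.8 × (1 − e^−2.53) = 12.7 K.

13 K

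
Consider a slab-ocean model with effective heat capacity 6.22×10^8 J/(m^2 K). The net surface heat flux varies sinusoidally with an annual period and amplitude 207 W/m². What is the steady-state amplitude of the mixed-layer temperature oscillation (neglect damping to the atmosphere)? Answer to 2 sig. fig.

Areal heat capacity C = 6.22×10^8 J/(m^2 K) (given).
Angular frequency ω = 2π / T = 2π / 3.15×10^7 s = 1.99×10^-7 s⁻¹.
Cω = 6.22×10^8 × 1.99×10^-7 = 124 W/(m²·K).
Amplitude A = F₀ / (Cω) = 207 / 124 = 1.67 K.

1.7 K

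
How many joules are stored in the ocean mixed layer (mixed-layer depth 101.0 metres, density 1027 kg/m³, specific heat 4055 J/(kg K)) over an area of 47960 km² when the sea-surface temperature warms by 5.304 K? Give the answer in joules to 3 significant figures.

1.07×10^20 J

Areal heat capacity C = ρ c_p D = 1027 × 4055 × 101.0 = 4.21×10^8 J/(m²·K).
Heat per unit area: q = C ΔT = 4.21×10^8 × 5.304 = 2.23×10^9 J/m².
Total heat: Q = q × A = 2.23×10^9 × (47960 × 10⁶ m²) = 1.07×10^20 J.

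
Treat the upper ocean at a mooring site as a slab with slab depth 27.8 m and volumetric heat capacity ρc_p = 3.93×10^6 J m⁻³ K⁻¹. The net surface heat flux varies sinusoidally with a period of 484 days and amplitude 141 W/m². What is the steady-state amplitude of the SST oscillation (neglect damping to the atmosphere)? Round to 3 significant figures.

Areal heat capacity C = ρc_p × D = 3.93×10^6 × 27.8 = 1.09×10^8 J/(m²·K).
Angular frequency ω = 2π / T = 2π / 4.18×10^7 s = 1.50×10^-7 s⁻¹.
Cω = 1.09×10^8 × 1.50×10^-7 = 16.4 W/(m²·K).
Amplitude A = F₀ / (Cω) = 141 / 16.4 = 8.59 K.

8.59 K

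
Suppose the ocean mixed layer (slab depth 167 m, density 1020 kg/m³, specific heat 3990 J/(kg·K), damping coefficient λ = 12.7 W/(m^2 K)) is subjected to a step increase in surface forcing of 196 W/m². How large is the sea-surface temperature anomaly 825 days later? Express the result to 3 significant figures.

Areal heat capacity C = ρ c_p D = 1020 × 3990 × 167 = 6.80×10^8 J/(m^2 K).
τ = C / λ = 6.80×10^8 / 12.7 = 5.35×10^7 s.
Equilibrium anomaly ΔT_eq = F / λ = 196 / 12.7 = 15.4 K.
t = 825 days = 7.13×10^7 s, so t/τ = 1.33.
ΔT(t) = ΔT_eq (1 − e^(−t/τ)) = 15.4 × (1 − e^−1.33) = 11.4 K.

11.4 K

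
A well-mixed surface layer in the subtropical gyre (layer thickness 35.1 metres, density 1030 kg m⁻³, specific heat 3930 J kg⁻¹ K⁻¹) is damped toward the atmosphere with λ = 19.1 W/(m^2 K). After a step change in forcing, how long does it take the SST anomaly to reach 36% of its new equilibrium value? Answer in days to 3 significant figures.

Areal heat capacity C = ρ c_p D = 1030 × 3930 × 35.1 = 1.42×10^8 J m⁻² K⁻¹.
τ = C / λ = 1.42×10^8 / 19.1 = 7.44×10^6 s.
Fraction reached: 1 − e^(−t/τ) = 0.36 ⇒ t = −τ ln(1 − 0.36) = τ × 0.446.
t = 3.32×10^6 s = 38.4 days.

38.4 days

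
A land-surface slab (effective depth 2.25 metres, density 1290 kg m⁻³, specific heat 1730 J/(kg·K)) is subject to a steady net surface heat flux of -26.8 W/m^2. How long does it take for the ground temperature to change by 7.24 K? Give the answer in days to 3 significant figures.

Areal heat capacity C = ρ c_p D = 1290 × 1730 × 2.25 = 5.02×10^6 J m⁻² K⁻¹.
Time required: Δt = C ΔT / F = 5.02×10^6 × -7.24 / -26.8 = 1.36×10^6 s.
In days: 1.36×10^6 s / (86400 s/day) = 15.7 days.

15.7 days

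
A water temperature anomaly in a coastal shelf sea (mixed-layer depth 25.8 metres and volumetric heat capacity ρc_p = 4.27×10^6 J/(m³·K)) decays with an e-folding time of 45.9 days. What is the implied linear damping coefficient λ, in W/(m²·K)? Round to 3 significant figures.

27.8

Areal heat capacity C = ρc_p × D = 4.27×10^6 × 25.8 = 1.10×10^8 J/(m^2 K).
τ = 45.9 days = 3.97×10^6 s.
λ = C / τ = 1.10×10^8 / 3.97×10^6 = 27.8 W/(m²·K).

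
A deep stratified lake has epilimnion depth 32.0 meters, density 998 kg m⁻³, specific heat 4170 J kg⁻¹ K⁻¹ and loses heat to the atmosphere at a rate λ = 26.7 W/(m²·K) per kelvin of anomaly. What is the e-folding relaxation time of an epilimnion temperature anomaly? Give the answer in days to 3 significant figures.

Areal heat capacity C = ρ c_p D = 998 × 4170 × 32.0 = 1.33×10^8 J/(m²·K).
Relaxation time τ = C / λ = 1.33×10^8 / 26.7 = 4.99×10^6 s.
In days: 4.99×10^6 s / (86400 s/day) = 57.7 days.

57.7 days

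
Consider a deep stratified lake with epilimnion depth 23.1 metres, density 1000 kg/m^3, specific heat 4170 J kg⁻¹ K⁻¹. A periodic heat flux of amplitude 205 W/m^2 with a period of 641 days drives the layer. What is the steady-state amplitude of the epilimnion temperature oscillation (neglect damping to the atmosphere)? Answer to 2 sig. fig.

19 K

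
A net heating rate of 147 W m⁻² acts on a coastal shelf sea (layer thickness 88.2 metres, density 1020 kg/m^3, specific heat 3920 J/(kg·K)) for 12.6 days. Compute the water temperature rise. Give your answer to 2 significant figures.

Areal heat capacity C = ρ c_p D = 1020 × 3920 × 88.2 = 3.53×10^8 J m⁻² K⁻¹.
Net heat input Q = F Δt = 147 × (12.6 days × 86400 s/day) = 1.60×10^8 J/m².
ΔT = Q / C = 1.60×10^8 / 3.53×10^8 = 0.454 K.

0.45 K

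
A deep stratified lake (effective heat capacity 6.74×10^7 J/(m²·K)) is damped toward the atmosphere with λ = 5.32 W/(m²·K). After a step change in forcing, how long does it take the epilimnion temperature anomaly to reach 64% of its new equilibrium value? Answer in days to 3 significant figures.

Areal heat capacity C = 6.74×10^7 J/(m²·K) (given).
τ = C / λ = 6.74×10^7 / 5.32 = 1.27×10^7 s.
Fraction reached: 1 − e^(−t/τ) = 0.64 ⇒ t = −τ ln(1 − 0.64) = τ × 1.02.
t = 1.29×10^7 s = 150 days.

150 days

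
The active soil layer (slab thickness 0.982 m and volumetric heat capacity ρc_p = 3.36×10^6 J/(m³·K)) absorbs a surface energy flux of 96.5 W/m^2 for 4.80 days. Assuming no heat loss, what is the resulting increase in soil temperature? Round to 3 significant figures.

Areal heat capacity C = ρc_p × D = 3.36×10^6 × 0.982 = 3.30×10^6 J m⁻² K⁻¹.
Net heat input Q = F Δt = 96.5 × (4.80 days × 86400 s/day) = 4.00×10^7 J/m².
ΔT = Q / C = 4.00×10^7 / 3.30×10^6 = 12.1 K.

12.1 K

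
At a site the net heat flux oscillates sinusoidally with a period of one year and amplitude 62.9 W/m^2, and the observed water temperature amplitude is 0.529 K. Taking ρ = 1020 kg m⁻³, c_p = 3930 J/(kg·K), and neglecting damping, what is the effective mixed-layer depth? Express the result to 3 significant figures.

ω = 2π / 3.15×10^7 s = 1.99×10^-7 s⁻¹.
Required C = F₀ / (A ω) = 62.9 / (0.529 × 1.99×10^-7) = 5.97×10^8 J/(m²·K).
D = C / (ρ c_p) = 5.97×10^8 / (1020 × 3930) = 149 m.

149 m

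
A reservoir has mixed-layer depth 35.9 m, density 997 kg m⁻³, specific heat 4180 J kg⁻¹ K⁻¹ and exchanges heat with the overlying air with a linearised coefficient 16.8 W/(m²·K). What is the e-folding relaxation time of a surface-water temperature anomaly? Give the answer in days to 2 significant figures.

100 days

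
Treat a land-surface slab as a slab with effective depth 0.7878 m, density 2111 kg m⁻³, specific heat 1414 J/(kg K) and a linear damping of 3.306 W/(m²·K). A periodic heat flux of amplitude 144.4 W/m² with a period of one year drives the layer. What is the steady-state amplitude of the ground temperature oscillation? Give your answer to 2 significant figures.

43 K

Areal heat capacity C = ρ c_p D = 2111 × 1414 × 0.7878 = 2.35×10^6 J m⁻² K⁻¹.
Angular frequency ω = 2π / T = 2π / 3.15×10^7 s = 1.99×10^-7 s⁻¹.
√((Cω)² + λ²) = √((0.469)² + 3.306²) = 3.34 W/(m²·K).
Amplitude A = F₀ / √((Cω)²+λ²) = 144.4 / 3.34 = 43.2 K.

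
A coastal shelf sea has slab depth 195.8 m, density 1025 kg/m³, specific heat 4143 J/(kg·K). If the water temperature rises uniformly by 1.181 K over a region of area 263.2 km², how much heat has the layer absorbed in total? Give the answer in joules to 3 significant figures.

2.58×10^17 J

Areal heat capacity C = ρ c_p D = 1025 × 4143 × 195.8 = 8.31×10^8 J/(m^2 K).
Heat per unit area: q = C ΔT = 8.31×10^8 × 1.181 = 9.82×10^8 J/m².
Total heat: Q = q × A = 9.82×10^8 × (263.2 × 10⁶ m²) = 2.58×10^17 J.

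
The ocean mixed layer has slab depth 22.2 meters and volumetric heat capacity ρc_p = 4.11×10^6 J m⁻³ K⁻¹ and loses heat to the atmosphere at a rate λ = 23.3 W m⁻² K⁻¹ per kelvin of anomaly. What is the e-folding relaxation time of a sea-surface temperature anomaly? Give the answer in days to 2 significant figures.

45 days

Areal heat capacity C = ρc_p × D = 4.11×10^6 × 22.2 = 9.12×10^7 J/(m²·K).
Relaxation time τ = C / λ = 9.12×10^7 / 23.3 = 3.92×10^6 s.
In days: 3.92×10^6 s / (86400 s/day) = 45.3 days.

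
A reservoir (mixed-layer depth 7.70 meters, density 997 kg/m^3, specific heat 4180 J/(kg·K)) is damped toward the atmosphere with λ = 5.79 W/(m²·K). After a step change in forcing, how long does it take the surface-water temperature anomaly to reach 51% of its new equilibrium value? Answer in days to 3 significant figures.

45.8 days

Areal heat capacity C = ρ c_p D = 997 × 4180 × 7.70 = 3.21×10^7 J/(m^2 K).
τ = C / λ = 3.21×10^7 / 5.79 = 5.54×10^6 s.
Fraction reached: 1 − e^(−t/τ) = 0.51 ⇒ t = −τ ln(1 − 0.51) = τ × 0.713.
t = 3.95×10^6 s = 45.8 days.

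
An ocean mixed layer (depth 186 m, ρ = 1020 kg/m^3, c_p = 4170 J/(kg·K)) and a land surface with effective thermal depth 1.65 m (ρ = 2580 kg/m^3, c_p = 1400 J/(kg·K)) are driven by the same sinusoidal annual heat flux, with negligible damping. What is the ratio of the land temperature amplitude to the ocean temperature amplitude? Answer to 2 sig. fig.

130

C_ocean = 1020 × 4170 × 186 = 7.91×10^8 J/(m²·K).
C_land = 2580 × 1400 × 1.65 = 5.96×10^6 J/(m²·K).
Undamped amplitude ∝ 1/C, so A_land/A_ocean = C_ocean/C_land = 133.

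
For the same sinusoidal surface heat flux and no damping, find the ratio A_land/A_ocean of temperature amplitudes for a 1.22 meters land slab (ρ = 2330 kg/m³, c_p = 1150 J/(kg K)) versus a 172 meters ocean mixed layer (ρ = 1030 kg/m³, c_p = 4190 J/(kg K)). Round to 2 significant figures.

230

C_ocean = 1030 × 4190 × 172 = 7.42×10^8 J/(m²·K).
C_land = 2330 × 1150 × 1.22 = 3.27×10^6 J/(m²·K).
Undamped amplitude ∝ 1/C, so A_land/A_ocean = C_ocean/C_land = 227.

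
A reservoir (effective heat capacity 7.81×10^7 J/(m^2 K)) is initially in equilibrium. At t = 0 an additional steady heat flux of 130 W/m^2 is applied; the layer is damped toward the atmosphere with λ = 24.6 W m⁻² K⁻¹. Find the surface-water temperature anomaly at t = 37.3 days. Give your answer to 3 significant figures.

3.37 K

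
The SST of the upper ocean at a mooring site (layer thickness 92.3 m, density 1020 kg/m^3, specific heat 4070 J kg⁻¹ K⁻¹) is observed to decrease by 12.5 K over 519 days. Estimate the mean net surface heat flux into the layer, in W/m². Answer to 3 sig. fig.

-107

Areal heat capacity C = ρ c_p D = 1020 × 4070 × 92.3 = 3.83×10^8 J/(m²·K).
Required heat per unit area: Q = C ΔT = 3.83×10^8 × -12.5 = -4.79×10^9 J/m².
Flux F = Q / Δt = -4.79×10^9 / 4.48×10^7 s = -107 W/m².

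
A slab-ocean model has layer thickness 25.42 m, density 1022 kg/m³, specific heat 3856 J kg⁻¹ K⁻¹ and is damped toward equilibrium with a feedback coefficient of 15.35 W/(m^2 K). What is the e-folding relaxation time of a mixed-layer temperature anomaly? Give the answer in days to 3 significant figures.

75.5 days

Areal heat capacity C = ρ c_p D = 1022 × 3856 × 25.42 = 1.00×10^8 J m⁻² K⁻¹.
Relaxation time τ = C / λ = 1.00×10^8 / 15.35 = 6.53×10^6 s.
In days: 6.53×10^6 s / (86400 s/day) = 75.5 days.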